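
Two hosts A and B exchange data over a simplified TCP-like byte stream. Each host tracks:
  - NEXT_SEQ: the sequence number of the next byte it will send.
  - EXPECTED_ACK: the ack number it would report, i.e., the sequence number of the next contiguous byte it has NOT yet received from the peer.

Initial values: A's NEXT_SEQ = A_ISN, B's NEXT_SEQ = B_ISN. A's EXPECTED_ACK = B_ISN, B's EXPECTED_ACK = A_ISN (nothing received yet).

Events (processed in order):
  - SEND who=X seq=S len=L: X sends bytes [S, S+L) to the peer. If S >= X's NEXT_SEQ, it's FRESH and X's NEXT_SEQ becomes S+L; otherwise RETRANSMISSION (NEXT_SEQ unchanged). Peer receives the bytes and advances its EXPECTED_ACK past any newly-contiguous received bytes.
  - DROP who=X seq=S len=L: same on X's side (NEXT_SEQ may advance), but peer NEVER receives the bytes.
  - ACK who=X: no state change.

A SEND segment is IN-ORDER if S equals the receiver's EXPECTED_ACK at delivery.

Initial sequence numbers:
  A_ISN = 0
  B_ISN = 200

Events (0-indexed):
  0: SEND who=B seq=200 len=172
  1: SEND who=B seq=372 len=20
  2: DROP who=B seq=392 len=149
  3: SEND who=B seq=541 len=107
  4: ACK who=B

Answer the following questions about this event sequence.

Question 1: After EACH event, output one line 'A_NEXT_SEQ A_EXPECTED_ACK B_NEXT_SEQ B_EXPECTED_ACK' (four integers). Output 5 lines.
0 372 372 0
0 392 392 0
0 392 541 0
0 392 648 0
0 392 648 0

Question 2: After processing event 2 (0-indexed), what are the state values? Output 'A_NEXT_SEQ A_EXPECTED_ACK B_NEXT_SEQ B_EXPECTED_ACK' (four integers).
After event 0: A_seq=0 A_ack=372 B_seq=372 B_ack=0
After event 1: A_seq=0 A_ack=392 B_seq=392 B_ack=0
After event 2: A_seq=0 A_ack=392 B_seq=541 B_ack=0

0 392 541 0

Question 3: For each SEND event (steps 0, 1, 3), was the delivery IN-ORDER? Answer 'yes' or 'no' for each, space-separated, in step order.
Answer: yes yes no

Derivation:
Step 0: SEND seq=200 -> in-order
Step 1: SEND seq=372 -> in-order
Step 3: SEND seq=541 -> out-of-order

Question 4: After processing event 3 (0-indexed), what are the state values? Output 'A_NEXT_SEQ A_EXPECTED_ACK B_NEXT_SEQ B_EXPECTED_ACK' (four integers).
After event 0: A_seq=0 A_ack=372 B_seq=372 B_ack=0
After event 1: A_seq=0 A_ack=392 B_seq=392 B_ack=0
After event 2: A_seq=0 A_ack=392 B_seq=541 B_ack=0
After event 3: A_seq=0 A_ack=392 B_seq=648 B_ack=0

0 392 648 0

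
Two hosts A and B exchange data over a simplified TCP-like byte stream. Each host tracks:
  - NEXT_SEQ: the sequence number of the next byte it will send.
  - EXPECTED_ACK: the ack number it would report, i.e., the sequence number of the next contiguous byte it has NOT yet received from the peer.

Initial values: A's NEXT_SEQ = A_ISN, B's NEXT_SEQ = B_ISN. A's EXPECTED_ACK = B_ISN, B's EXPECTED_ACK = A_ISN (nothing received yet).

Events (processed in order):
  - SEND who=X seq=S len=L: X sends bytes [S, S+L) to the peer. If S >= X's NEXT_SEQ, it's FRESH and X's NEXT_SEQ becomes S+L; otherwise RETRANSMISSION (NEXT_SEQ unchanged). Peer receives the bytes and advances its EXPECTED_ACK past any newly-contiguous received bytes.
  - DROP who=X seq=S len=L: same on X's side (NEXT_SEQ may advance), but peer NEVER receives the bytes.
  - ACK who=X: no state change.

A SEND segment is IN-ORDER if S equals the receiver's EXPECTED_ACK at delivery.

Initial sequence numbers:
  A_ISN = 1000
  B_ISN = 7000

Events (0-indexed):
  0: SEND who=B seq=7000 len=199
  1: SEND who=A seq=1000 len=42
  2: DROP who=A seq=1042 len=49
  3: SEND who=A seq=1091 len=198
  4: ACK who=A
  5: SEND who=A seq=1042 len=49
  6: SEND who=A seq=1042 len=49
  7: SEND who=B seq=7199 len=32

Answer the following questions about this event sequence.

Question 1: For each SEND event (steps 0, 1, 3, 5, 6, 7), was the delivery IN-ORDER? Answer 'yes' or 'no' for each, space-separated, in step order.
Step 0: SEND seq=7000 -> in-order
Step 1: SEND seq=1000 -> in-order
Step 3: SEND seq=1091 -> out-of-order
Step 5: SEND seq=1042 -> in-order
Step 6: SEND seq=1042 -> out-of-order
Step 7: SEND seq=7199 -> in-order

Answer: yes yes no yes no yes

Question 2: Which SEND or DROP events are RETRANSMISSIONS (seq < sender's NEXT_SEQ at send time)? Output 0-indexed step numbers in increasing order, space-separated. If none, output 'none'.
Step 0: SEND seq=7000 -> fresh
Step 1: SEND seq=1000 -> fresh
Step 2: DROP seq=1042 -> fresh
Step 3: SEND seq=1091 -> fresh
Step 5: SEND seq=1042 -> retransmit
Step 6: SEND seq=1042 -> retransmit
Step 7: SEND seq=7199 -> fresh

Answer: 5 6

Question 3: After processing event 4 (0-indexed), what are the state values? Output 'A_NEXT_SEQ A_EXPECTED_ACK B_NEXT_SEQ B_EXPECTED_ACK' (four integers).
After event 0: A_seq=1000 A_ack=7199 B_seq=7199 B_ack=1000
After event 1: A_seq=1042 A_ack=7199 B_seq=7199 B_ack=1042
After event 2: A_seq=1091 A_ack=7199 B_seq=7199 B_ack=1042
After event 3: A_seq=1289 A_ack=7199 B_seq=7199 B_ack=1042
After event 4: A_seq=1289 A_ack=7199 B_seq=7199 B_ack=1042

1289 7199 7199 1042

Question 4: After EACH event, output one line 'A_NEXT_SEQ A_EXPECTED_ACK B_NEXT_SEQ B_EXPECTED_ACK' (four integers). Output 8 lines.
1000 7199 7199 1000
1042 7199 7199 1042
1091 7199 7199 1042
1289 7199 7199 1042
1289 7199 7199 1042
1289 7199 7199 1289
1289 7199 7199 1289
1289 7231 7231 1289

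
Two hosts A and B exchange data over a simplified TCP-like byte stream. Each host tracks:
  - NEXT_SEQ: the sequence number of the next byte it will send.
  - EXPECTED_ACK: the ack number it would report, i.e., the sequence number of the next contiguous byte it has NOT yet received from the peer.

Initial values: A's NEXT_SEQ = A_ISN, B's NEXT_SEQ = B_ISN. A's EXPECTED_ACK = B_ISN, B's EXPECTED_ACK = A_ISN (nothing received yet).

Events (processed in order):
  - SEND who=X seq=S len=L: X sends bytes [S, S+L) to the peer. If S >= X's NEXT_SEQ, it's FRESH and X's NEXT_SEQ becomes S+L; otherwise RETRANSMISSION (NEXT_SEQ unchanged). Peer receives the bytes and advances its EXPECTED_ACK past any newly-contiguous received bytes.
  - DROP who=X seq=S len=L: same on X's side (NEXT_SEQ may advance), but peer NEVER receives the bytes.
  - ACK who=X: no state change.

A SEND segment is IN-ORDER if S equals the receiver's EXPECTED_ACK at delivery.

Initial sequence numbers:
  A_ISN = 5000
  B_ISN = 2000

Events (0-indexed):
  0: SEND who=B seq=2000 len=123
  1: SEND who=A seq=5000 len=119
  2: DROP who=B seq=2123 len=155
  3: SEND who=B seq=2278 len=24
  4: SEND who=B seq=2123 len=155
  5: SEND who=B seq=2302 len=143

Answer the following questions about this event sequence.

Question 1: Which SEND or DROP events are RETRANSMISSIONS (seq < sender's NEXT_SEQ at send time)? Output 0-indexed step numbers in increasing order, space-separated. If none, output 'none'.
Step 0: SEND seq=2000 -> fresh
Step 1: SEND seq=5000 -> fresh
Step 2: DROP seq=2123 -> fresh
Step 3: SEND seq=2278 -> fresh
Step 4: SEND seq=2123 -> retransmit
Step 5: SEND seq=2302 -> fresh

Answer: 4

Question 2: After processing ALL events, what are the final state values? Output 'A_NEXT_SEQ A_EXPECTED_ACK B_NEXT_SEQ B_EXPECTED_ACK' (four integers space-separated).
After event 0: A_seq=5000 A_ack=2123 B_seq=2123 B_ack=5000
After event 1: A_seq=5119 A_ack=2123 B_seq=2123 B_ack=5119
After event 2: A_seq=5119 A_ack=2123 B_seq=2278 B_ack=5119
After event 3: A_seq=5119 A_ack=2123 B_seq=2302 B_ack=5119
After event 4: A_seq=5119 A_ack=2302 B_seq=2302 B_ack=5119
After event 5: A_seq=5119 A_ack=2445 B_seq=2445 B_ack=5119

Answer: 5119 2445 2445 5119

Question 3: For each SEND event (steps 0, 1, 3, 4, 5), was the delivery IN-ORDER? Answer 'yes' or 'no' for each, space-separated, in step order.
Answer: yes yes no yes yes

Derivation:
Step 0: SEND seq=2000 -> in-order
Step 1: SEND seq=5000 -> in-order
Step 3: SEND seq=2278 -> out-of-order
Step 4: SEND seq=2123 -> in-order
Step 5: SEND seq=2302 -> in-order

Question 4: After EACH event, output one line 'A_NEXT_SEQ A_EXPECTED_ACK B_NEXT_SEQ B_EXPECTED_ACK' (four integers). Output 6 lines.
5000 2123 2123 5000
5119 2123 2123 5119
5119 2123 2278 5119
5119 2123 2302 5119
5119 2302 2302 5119
5119 2445 2445 5119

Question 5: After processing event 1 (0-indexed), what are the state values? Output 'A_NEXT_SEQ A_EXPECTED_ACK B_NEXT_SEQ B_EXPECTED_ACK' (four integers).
After event 0: A_seq=5000 A_ack=2123 B_seq=2123 B_ack=5000
After event 1: A_seq=5119 A_ack=2123 B_seq=2123 B_ack=5119

5119 2123 2123 5119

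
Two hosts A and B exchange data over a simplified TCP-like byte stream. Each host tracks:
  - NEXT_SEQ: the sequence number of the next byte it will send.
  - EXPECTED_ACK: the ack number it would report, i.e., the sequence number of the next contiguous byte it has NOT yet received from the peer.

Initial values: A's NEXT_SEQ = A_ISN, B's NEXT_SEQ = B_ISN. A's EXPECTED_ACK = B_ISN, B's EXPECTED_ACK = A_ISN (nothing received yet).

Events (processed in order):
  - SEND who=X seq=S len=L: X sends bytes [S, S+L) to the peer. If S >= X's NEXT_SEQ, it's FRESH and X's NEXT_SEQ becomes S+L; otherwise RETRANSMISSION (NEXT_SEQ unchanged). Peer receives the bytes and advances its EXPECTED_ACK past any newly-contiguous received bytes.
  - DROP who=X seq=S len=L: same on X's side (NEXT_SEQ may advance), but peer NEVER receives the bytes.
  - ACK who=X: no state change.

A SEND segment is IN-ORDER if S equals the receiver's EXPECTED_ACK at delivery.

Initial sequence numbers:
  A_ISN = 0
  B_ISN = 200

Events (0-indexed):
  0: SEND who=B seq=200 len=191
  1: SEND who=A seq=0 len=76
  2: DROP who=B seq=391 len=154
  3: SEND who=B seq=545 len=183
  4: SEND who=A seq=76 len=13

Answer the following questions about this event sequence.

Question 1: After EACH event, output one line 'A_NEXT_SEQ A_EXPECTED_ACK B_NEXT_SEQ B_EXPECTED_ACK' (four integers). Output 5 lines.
0 391 391 0
76 391 391 76
76 391 545 76
76 391 728 76
89 391 728 89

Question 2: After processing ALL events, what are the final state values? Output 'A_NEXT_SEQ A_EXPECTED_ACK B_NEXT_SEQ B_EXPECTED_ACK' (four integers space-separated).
Answer: 89 391 728 89

Derivation:
After event 0: A_seq=0 A_ack=391 B_seq=391 B_ack=0
After event 1: A_seq=76 A_ack=391 B_seq=391 B_ack=76
After event 2: A_seq=76 A_ack=391 B_seq=545 B_ack=76
After event 3: A_seq=76 A_ack=391 B_seq=728 B_ack=76
After event 4: A_seq=89 A_ack=391 B_seq=728 B_ack=89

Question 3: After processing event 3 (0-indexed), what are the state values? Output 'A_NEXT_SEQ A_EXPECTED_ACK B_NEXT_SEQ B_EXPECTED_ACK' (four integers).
After event 0: A_seq=0 A_ack=391 B_seq=391 B_ack=0
After event 1: A_seq=76 A_ack=391 B_seq=391 B_ack=76
After event 2: A_seq=76 A_ack=391 B_seq=545 B_ack=76
After event 3: A_seq=76 A_ack=391 B_seq=728 B_ack=76

76 391 728 76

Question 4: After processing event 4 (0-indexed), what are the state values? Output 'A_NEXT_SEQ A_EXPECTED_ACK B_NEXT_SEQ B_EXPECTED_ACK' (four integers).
After event 0: A_seq=0 A_ack=391 B_seq=391 B_ack=0
After event 1: A_seq=76 A_ack=391 B_seq=391 B_ack=76
After event 2: A_seq=76 A_ack=391 B_seq=545 B_ack=76
After event 3: A_seq=76 A_ack=391 B_seq=728 B_ack=76
After event 4: A_seq=89 A_ack=391 B_seq=728 B_ack=89

89 391 728 89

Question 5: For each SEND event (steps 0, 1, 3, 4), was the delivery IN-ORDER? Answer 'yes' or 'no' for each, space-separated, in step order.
Answer: yes yes no yes

Derivation:
Step 0: SEND seq=200 -> in-order
Step 1: SEND seq=0 -> in-order
Step 3: SEND seq=545 -> out-of-order
Step 4: SEND seq=76 -> in-order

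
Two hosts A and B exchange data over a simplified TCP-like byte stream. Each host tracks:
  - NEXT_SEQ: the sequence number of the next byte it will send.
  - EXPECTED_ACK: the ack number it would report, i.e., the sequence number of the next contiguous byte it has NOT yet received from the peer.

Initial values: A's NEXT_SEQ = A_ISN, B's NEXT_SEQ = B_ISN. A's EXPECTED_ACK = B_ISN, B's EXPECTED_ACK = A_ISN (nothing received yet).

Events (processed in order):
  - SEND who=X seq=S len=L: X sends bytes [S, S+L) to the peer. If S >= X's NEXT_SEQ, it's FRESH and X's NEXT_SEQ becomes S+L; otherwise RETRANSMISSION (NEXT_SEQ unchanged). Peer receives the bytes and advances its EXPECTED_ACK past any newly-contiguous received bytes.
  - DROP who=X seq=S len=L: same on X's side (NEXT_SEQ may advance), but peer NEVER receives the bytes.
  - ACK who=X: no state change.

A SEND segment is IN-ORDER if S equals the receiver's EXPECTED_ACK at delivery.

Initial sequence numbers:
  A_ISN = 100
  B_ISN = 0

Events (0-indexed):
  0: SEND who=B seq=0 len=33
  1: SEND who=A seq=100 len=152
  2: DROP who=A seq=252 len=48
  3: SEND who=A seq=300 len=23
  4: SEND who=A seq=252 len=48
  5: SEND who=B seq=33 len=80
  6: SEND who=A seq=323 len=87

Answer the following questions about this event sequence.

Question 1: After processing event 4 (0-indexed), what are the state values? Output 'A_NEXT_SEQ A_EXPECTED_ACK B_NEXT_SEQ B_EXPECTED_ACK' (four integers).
After event 0: A_seq=100 A_ack=33 B_seq=33 B_ack=100
After event 1: A_seq=252 A_ack=33 B_seq=33 B_ack=252
After event 2: A_seq=300 A_ack=33 B_seq=33 B_ack=252
After event 3: A_seq=323 A_ack=33 B_seq=33 B_ack=252
After event 4: A_seq=323 A_ack=33 B_seq=33 B_ack=323

323 33 33 323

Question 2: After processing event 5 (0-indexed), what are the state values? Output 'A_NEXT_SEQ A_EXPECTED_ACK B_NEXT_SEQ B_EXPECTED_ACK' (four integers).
After event 0: A_seq=100 A_ack=33 B_seq=33 B_ack=100
After event 1: A_seq=252 A_ack=33 B_seq=33 B_ack=252
After event 2: A_seq=300 A_ack=33 B_seq=33 B_ack=252
After event 3: A_seq=323 A_ack=33 B_seq=33 B_ack=252
After event 4: A_seq=323 A_ack=33 B_seq=33 B_ack=323
After event 5: A_seq=323 A_ack=113 B_seq=113 B_ack=323

323 113 113 323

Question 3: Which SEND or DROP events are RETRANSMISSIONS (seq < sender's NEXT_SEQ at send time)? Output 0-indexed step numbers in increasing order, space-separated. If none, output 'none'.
Answer: 4

Derivation:
Step 0: SEND seq=0 -> fresh
Step 1: SEND seq=100 -> fresh
Step 2: DROP seq=252 -> fresh
Step 3: SEND seq=300 -> fresh
Step 4: SEND seq=252 -> retransmit
Step 5: SEND seq=33 -> fresh
Step 6: SEND seq=323 -> fresh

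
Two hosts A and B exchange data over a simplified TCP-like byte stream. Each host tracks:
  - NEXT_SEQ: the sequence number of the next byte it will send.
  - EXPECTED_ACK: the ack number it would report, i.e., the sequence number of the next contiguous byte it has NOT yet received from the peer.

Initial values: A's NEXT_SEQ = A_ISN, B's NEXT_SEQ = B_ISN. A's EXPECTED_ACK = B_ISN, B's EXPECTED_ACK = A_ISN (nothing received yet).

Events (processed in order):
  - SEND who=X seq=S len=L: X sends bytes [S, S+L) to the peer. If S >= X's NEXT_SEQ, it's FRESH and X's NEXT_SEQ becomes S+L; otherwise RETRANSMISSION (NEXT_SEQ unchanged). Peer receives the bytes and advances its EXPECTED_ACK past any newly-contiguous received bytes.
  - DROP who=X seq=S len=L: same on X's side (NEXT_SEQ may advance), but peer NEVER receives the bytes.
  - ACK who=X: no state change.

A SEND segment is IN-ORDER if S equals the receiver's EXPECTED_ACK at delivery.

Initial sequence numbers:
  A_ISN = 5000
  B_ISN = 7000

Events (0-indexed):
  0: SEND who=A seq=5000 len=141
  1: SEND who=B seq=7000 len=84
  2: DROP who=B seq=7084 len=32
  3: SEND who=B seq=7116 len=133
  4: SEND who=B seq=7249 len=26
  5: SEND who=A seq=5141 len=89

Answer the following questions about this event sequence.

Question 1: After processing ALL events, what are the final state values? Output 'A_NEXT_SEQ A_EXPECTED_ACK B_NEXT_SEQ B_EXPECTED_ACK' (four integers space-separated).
After event 0: A_seq=5141 A_ack=7000 B_seq=7000 B_ack=5141
After event 1: A_seq=5141 A_ack=7084 B_seq=7084 B_ack=5141
After event 2: A_seq=5141 A_ack=7084 B_seq=7116 B_ack=5141
After event 3: A_seq=5141 A_ack=7084 B_seq=7249 B_ack=5141
After event 4: A_seq=5141 A_ack=7084 B_seq=7275 B_ack=5141
After event 5: A_seq=5230 A_ack=7084 B_seq=7275 B_ack=5230

Answer: 5230 7084 7275 5230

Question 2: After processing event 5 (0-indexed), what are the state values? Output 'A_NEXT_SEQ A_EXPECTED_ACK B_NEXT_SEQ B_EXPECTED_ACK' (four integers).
After event 0: A_seq=5141 A_ack=7000 B_seq=7000 B_ack=5141
After event 1: A_seq=5141 A_ack=7084 B_seq=7084 B_ack=5141
After event 2: A_seq=5141 A_ack=7084 B_seq=7116 B_ack=5141
After event 3: A_seq=5141 A_ack=7084 B_seq=7249 B_ack=5141
After event 4: A_seq=5141 A_ack=7084 B_seq=7275 B_ack=5141
After event 5: A_seq=5230 A_ack=7084 B_seq=7275 B_ack=5230

5230 7084 7275 5230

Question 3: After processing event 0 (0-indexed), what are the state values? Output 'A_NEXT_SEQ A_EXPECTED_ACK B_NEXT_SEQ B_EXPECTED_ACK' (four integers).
After event 0: A_seq=5141 A_ack=7000 B_seq=7000 B_ack=5141

5141 7000 7000 5141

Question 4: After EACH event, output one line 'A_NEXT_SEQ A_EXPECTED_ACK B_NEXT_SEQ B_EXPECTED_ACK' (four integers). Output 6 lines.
5141 7000 7000 5141
5141 7084 7084 5141
5141 7084 7116 5141
5141 7084 7249 5141
5141 7084 7275 5141
5230 7084 7275 5230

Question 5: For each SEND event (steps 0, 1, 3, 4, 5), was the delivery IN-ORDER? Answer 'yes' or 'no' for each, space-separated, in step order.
Answer: yes yes no no yes

Derivation:
Step 0: SEND seq=5000 -> in-order
Step 1: SEND seq=7000 -> in-order
Step 3: SEND seq=7116 -> out-of-order
Step 4: SEND seq=7249 -> out-of-order
Step 5: SEND seq=5141 -> in-order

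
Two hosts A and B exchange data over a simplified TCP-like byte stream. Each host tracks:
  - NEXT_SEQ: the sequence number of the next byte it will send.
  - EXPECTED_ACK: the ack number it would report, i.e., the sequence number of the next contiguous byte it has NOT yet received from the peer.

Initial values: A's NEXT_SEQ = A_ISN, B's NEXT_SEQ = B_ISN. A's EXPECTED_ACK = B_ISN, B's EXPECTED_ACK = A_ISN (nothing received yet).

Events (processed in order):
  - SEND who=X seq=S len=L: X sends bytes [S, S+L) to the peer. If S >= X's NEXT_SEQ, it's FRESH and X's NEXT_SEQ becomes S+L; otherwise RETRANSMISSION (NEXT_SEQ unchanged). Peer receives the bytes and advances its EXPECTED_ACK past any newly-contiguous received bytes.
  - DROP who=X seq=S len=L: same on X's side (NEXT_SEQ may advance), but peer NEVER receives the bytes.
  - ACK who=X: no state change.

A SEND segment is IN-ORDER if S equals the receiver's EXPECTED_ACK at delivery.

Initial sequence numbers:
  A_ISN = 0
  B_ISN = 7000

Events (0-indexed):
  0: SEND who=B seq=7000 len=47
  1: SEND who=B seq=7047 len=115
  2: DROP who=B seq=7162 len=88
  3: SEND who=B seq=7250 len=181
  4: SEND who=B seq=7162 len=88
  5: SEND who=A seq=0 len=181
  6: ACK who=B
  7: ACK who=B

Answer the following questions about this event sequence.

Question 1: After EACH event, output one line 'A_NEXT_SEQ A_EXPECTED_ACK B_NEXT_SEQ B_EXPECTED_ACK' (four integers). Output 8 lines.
0 7047 7047 0
0 7162 7162 0
0 7162 7250 0
0 7162 7431 0
0 7431 7431 0
181 7431 7431 181
181 7431 7431 181
181 7431 7431 181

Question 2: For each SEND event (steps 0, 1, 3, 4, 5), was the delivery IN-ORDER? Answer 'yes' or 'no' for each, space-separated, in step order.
Step 0: SEND seq=7000 -> in-order
Step 1: SEND seq=7047 -> in-order
Step 3: SEND seq=7250 -> out-of-order
Step 4: SEND seq=7162 -> in-order
Step 5: SEND seq=0 -> in-order

Answer: yes yes no yes yes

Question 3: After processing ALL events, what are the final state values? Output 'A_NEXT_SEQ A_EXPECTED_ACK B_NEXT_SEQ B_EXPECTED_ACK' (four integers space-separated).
Answer: 181 7431 7431 181

Derivation:
After event 0: A_seq=0 A_ack=7047 B_seq=7047 B_ack=0
After event 1: A_seq=0 A_ack=7162 B_seq=7162 B_ack=0
After event 2: A_seq=0 A_ack=7162 B_seq=7250 B_ack=0
After event 3: A_seq=0 A_ack=7162 B_seq=7431 B_ack=0
After event 4: A_seq=0 A_ack=7431 B_seq=7431 B_ack=0
After event 5: A_seq=181 A_ack=7431 B_seq=7431 B_ack=181
After event 6: A_seq=181 A_ack=7431 B_seq=7431 B_ack=181
After event 7: A_seq=181 A_ack=7431 B_seq=7431 B_ack=181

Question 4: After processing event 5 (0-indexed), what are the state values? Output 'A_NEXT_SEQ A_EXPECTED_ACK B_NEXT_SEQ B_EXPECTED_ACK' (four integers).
After event 0: A_seq=0 A_ack=7047 B_seq=7047 B_ack=0
After event 1: A_seq=0 A_ack=7162 B_seq=7162 B_ack=0
After event 2: A_seq=0 A_ack=7162 B_seq=7250 B_ack=0
After event 3: A_seq=0 A_ack=7162 B_seq=7431 B_ack=0
After event 4: A_seq=0 A_ack=7431 B_seq=7431 B_ack=0
After event 5: A_seq=181 A_ack=7431 B_seq=7431 B_ack=181

181 7431 7431 181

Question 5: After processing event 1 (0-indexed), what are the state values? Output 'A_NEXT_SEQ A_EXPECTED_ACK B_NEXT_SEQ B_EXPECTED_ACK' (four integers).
After event 0: A_seq=0 A_ack=7047 B_seq=7047 B_ack=0
After event 1: A_seq=0 A_ack=7162 B_seq=7162 B_ack=0

0 7162 7162 0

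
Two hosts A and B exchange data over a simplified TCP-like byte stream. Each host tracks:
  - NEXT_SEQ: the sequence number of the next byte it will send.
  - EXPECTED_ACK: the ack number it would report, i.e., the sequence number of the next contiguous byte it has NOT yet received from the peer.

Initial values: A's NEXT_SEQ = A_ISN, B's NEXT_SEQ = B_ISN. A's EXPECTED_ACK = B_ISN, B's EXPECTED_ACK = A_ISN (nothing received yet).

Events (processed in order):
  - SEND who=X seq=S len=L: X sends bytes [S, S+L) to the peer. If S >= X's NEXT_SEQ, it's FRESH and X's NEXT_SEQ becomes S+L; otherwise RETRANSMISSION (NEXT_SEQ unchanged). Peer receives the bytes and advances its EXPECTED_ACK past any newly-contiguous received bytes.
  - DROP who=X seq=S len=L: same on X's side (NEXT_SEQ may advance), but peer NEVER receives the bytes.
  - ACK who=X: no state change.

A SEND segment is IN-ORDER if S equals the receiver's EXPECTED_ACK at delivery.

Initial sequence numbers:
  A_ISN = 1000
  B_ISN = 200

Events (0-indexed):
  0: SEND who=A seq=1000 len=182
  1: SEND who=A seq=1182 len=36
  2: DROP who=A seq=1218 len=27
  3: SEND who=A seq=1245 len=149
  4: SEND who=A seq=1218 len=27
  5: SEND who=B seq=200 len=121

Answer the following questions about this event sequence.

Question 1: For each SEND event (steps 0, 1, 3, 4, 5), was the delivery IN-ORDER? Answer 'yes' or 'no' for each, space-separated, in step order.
Answer: yes yes no yes yes

Derivation:
Step 0: SEND seq=1000 -> in-order
Step 1: SEND seq=1182 -> in-order
Step 3: SEND seq=1245 -> out-of-order
Step 4: SEND seq=1218 -> in-order
Step 5: SEND seq=200 -> in-order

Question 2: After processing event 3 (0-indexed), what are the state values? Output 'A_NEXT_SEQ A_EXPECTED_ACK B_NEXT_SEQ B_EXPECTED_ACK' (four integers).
After event 0: A_seq=1182 A_ack=200 B_seq=200 B_ack=1182
After event 1: A_seq=1218 A_ack=200 B_seq=200 B_ack=1218
After event 2: A_seq=1245 A_ack=200 B_seq=200 B_ack=1218
After event 3: A_seq=1394 A_ack=200 B_seq=200 B_ack=1218

1394 200 200 1218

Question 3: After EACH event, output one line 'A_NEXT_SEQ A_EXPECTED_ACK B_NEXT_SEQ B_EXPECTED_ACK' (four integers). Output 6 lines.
1182 200 200 1182
1218 200 200 1218
1245 200 200 1218
1394 200 200 1218
1394 200 200 1394
1394 321 321 1394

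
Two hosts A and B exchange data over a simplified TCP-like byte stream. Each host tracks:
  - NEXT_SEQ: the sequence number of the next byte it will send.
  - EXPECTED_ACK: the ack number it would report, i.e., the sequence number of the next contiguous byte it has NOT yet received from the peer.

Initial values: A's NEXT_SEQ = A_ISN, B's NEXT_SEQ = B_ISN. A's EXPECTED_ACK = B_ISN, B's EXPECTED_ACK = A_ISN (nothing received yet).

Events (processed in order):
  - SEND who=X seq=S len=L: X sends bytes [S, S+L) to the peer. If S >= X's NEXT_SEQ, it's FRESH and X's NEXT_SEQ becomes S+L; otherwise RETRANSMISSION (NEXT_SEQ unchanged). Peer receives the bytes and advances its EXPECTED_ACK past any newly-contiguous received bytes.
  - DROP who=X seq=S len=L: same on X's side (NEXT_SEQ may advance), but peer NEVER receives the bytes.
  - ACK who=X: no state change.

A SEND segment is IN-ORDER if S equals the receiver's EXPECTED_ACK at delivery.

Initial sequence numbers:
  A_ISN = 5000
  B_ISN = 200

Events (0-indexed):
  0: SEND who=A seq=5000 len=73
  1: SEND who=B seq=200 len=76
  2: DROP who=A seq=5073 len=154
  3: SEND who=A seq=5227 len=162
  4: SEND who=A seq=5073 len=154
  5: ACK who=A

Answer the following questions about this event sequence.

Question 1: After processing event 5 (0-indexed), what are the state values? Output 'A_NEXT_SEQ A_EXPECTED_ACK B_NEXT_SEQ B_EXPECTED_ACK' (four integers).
After event 0: A_seq=5073 A_ack=200 B_seq=200 B_ack=5073
After event 1: A_seq=5073 A_ack=276 B_seq=276 B_ack=5073
After event 2: A_seq=5227 A_ack=276 B_seq=276 B_ack=5073
After event 3: A_seq=5389 A_ack=276 B_seq=276 B_ack=5073
After event 4: A_seq=5389 A_ack=276 B_seq=276 B_ack=5389
After event 5: A_seq=5389 A_ack=276 B_seq=276 B_ack=5389

5389 276 276 5389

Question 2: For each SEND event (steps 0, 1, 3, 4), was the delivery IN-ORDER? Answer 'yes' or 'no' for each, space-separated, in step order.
Step 0: SEND seq=5000 -> in-order
Step 1: SEND seq=200 -> in-order
Step 3: SEND seq=5227 -> out-of-order
Step 4: SEND seq=5073 -> in-order

Answer: yes yes no yes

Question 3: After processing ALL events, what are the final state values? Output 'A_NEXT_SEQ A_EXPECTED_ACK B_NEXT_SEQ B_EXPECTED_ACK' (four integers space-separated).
Answer: 5389 276 276 5389

Derivation:
After event 0: A_seq=5073 A_ack=200 B_seq=200 B_ack=5073
After event 1: A_seq=5073 A_ack=276 B_seq=276 B_ack=5073
After event 2: A_seq=5227 A_ack=276 B_seq=276 B_ack=5073
After event 3: A_seq=5389 A_ack=276 B_seq=276 B_ack=5073
After event 4: A_seq=5389 A_ack=276 B_seq=276 B_ack=5389
After event 5: A_seq=5389 A_ack=276 B_seq=276 B_ack=5389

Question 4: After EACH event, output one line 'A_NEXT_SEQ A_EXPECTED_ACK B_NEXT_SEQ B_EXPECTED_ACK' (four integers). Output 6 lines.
5073 200 200 5073
5073 276 276 5073
5227 276 276 5073
5389 276 276 5073
5389 276 276 5389
5389 276 276 5389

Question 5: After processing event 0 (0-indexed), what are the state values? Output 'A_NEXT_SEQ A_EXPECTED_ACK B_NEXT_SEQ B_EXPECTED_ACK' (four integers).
After event 0: A_seq=5073 A_ack=200 B_seq=200 B_ack=5073

5073 200 200 5073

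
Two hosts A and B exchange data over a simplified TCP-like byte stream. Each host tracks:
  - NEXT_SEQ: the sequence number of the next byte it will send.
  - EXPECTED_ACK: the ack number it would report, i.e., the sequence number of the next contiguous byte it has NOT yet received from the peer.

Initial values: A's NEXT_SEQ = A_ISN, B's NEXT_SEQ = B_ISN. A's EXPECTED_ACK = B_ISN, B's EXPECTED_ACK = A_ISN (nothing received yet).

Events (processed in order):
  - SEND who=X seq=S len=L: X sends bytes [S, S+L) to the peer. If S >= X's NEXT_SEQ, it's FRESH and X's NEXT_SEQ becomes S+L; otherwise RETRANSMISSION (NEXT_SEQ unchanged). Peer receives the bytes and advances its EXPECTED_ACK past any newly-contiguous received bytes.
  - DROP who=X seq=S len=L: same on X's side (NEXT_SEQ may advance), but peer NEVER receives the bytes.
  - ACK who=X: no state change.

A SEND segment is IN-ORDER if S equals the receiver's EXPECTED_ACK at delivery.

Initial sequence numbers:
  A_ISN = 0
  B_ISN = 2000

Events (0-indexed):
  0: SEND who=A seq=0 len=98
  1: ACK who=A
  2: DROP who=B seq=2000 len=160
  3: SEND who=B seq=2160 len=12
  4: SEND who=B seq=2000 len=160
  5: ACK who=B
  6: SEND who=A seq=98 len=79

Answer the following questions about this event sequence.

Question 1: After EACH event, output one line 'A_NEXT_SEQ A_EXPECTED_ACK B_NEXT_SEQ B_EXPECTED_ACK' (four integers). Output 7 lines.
98 2000 2000 98
98 2000 2000 98
98 2000 2160 98
98 2000 2172 98
98 2172 2172 98
98 2172 2172 98
177 2172 2172 177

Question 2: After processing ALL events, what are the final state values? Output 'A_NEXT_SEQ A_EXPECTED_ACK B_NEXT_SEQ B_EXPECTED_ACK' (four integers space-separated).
After event 0: A_seq=98 A_ack=2000 B_seq=2000 B_ack=98
After event 1: A_seq=98 A_ack=2000 B_seq=2000 B_ack=98
After event 2: A_seq=98 A_ack=2000 B_seq=2160 B_ack=98
After event 3: A_seq=98 A_ack=2000 B_seq=2172 B_ack=98
After event 4: A_seq=98 A_ack=2172 B_seq=2172 B_ack=98
After event 5: A_seq=98 A_ack=2172 B_seq=2172 B_ack=98
After event 6: A_seq=177 A_ack=2172 B_seq=2172 B_ack=177

Answer: 177 2172 2172 177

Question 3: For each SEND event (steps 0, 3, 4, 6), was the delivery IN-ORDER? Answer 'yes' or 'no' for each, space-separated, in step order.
Step 0: SEND seq=0 -> in-order
Step 3: SEND seq=2160 -> out-of-order
Step 4: SEND seq=2000 -> in-order
Step 6: SEND seq=98 -> in-order

Answer: yes no yes yes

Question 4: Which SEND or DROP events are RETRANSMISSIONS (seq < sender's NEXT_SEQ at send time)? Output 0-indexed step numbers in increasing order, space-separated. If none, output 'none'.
Answer: 4

Derivation:
Step 0: SEND seq=0 -> fresh
Step 2: DROP seq=2000 -> fresh
Step 3: SEND seq=2160 -> fresh
Step 4: SEND seq=2000 -> retransmit
Step 6: SEND seq=98 -> fresh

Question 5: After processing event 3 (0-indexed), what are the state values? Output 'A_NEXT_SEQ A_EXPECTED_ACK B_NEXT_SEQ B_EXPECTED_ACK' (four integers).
After event 0: A_seq=98 A_ack=2000 B_seq=2000 B_ack=98
After event 1: A_seq=98 A_ack=2000 B_seq=2000 B_ack=98
After event 2: A_seq=98 A_ack=2000 B_seq=2160 B_ack=98
After event 3: A_seq=98 A_ack=2000 B_seq=2172 B_ack=98

98 2000 2172 98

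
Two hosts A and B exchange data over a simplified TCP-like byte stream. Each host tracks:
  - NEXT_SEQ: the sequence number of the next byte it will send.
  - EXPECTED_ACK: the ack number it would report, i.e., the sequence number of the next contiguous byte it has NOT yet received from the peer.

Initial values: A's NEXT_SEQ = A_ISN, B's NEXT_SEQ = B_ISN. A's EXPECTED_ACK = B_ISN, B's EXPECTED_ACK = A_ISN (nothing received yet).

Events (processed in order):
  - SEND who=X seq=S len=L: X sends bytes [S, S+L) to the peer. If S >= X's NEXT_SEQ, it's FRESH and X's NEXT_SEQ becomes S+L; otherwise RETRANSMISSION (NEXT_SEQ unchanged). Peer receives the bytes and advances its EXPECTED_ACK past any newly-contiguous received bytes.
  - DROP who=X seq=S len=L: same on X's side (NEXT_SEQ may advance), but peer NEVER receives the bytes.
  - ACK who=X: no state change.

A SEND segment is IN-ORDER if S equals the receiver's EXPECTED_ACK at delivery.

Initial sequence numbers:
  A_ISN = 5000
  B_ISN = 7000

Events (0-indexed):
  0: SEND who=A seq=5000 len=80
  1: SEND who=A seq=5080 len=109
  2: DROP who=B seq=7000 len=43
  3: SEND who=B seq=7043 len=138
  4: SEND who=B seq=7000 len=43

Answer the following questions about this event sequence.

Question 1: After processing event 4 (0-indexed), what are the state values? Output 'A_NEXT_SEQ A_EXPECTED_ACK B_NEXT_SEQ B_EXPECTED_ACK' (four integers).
After event 0: A_seq=5080 A_ack=7000 B_seq=7000 B_ack=5080
After event 1: A_seq=5189 A_ack=7000 B_seq=7000 B_ack=5189
After event 2: A_seq=5189 A_ack=7000 B_seq=7043 B_ack=5189
After event 3: A_seq=5189 A_ack=7000 B_seq=7181 B_ack=5189
After event 4: A_seq=5189 A_ack=7181 B_seq=7181 B_ack=5189

5189 7181 7181 5189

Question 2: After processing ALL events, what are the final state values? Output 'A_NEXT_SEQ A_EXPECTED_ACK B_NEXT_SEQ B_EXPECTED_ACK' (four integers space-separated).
Answer: 5189 7181 7181 5189

Derivation:
After event 0: A_seq=5080 A_ack=7000 B_seq=7000 B_ack=5080
After event 1: A_seq=5189 A_ack=7000 B_seq=7000 B_ack=5189
After event 2: A_seq=5189 A_ack=7000 B_seq=7043 B_ack=5189
After event 3: A_seq=5189 A_ack=7000 B_seq=7181 B_ack=5189
After event 4: A_seq=5189 A_ack=7181 B_seq=7181 B_ack=5189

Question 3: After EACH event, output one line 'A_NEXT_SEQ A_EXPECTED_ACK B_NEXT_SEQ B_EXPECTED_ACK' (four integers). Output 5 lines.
5080 7000 7000 5080
5189 7000 7000 5189
5189 7000 7043 5189
5189 7000 7181 5189
5189 7181 7181 5189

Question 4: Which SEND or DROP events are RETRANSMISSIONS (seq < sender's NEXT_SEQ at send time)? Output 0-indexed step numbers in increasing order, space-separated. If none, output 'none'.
Step 0: SEND seq=5000 -> fresh
Step 1: SEND seq=5080 -> fresh
Step 2: DROP seq=7000 -> fresh
Step 3: SEND seq=7043 -> fresh
Step 4: SEND seq=7000 -> retransmit

Answer: 4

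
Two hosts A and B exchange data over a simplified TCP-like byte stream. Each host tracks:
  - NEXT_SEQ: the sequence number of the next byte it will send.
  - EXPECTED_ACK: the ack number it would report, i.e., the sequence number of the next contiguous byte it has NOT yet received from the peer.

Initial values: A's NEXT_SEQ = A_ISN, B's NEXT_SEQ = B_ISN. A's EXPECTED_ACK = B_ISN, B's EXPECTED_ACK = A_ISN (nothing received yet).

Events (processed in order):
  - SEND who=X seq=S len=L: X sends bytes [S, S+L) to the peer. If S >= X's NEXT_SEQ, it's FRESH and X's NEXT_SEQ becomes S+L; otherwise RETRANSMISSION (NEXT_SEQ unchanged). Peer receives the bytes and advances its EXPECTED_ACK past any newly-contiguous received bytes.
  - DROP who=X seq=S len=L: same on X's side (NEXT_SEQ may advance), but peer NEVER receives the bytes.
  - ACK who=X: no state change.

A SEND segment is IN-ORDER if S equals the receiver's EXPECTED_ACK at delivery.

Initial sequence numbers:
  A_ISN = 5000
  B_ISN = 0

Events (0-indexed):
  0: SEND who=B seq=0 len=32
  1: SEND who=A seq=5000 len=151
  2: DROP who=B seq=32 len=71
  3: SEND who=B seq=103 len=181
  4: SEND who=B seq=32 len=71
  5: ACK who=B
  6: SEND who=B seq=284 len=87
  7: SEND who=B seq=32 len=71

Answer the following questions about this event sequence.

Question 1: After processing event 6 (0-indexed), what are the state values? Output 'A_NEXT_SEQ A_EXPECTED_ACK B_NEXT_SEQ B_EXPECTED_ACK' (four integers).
After event 0: A_seq=5000 A_ack=32 B_seq=32 B_ack=5000
After event 1: A_seq=5151 A_ack=32 B_seq=32 B_ack=5151
After event 2: A_seq=5151 A_ack=32 B_seq=103 B_ack=5151
After event 3: A_seq=5151 A_ack=32 B_seq=284 B_ack=5151
After event 4: A_seq=5151 A_ack=284 B_seq=284 B_ack=5151
After event 5: A_seq=5151 A_ack=284 B_seq=284 B_ack=5151
After event 6: A_seq=5151 A_ack=371 B_seq=371 B_ack=5151

5151 371 371 5151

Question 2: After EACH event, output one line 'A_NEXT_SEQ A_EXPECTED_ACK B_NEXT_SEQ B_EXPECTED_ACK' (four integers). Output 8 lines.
5000 32 32 5000
5151 32 32 5151
5151 32 103 5151
5151 32 284 5151
5151 284 284 5151
5151 284 284 5151
5151 371 371 5151
5151 371 371 5151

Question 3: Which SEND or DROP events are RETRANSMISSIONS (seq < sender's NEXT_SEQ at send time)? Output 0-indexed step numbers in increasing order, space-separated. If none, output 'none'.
Answer: 4 7

Derivation:
Step 0: SEND seq=0 -> fresh
Step 1: SEND seq=5000 -> fresh
Step 2: DROP seq=32 -> fresh
Step 3: SEND seq=103 -> fresh
Step 4: SEND seq=32 -> retransmit
Step 6: SEND seq=284 -> fresh
Step 7: SEND seq=32 -> retransmit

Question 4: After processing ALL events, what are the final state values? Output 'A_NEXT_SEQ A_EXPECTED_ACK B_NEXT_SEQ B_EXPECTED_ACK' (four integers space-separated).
After event 0: A_seq=5000 A_ack=32 B_seq=32 B_ack=5000
After event 1: A_seq=5151 A_ack=32 B_seq=32 B_ack=5151
After event 2: A_seq=5151 A_ack=32 B_seq=103 B_ack=5151
After event 3: A_seq=5151 A_ack=32 B_seq=284 B_ack=5151
After event 4: A_seq=5151 A_ack=284 B_seq=284 B_ack=5151
After event 5: A_seq=5151 A_ack=284 B_seq=284 B_ack=5151
After event 6: A_seq=5151 A_ack=371 B_seq=371 B_ack=5151
After event 7: A_seq=5151 A_ack=371 B_seq=371 B_ack=5151

Answer: 5151 371 371 5151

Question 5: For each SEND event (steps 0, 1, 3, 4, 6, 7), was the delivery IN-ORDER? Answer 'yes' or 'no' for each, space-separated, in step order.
Answer: yes yes no yes yes no

Derivation:
Step 0: SEND seq=0 -> in-order
Step 1: SEND seq=5000 -> in-order
Step 3: SEND seq=103 -> out-of-order
Step 4: SEND seq=32 -> in-order
Step 6: SEND seq=284 -> in-order
Step 7: SEND seq=32 -> out-of-order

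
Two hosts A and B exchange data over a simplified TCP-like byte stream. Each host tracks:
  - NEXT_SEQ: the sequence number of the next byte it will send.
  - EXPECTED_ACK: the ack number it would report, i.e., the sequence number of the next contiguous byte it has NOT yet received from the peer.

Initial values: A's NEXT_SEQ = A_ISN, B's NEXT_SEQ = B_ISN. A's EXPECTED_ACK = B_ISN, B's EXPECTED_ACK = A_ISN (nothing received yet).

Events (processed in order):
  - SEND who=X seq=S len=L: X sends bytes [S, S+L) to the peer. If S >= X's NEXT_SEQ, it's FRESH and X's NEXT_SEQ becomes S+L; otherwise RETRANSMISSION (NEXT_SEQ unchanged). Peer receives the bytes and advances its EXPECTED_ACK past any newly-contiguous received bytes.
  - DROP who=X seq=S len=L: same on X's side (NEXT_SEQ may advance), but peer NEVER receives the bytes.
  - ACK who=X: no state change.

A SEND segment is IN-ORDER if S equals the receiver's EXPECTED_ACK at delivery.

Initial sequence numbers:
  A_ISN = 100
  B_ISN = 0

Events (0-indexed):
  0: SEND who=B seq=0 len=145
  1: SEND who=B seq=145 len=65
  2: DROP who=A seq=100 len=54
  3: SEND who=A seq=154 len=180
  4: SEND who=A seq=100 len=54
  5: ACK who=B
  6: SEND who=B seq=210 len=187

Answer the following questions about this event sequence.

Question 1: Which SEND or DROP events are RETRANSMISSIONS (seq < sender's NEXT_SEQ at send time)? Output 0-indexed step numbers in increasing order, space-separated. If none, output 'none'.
Step 0: SEND seq=0 -> fresh
Step 1: SEND seq=145 -> fresh
Step 2: DROP seq=100 -> fresh
Step 3: SEND seq=154 -> fresh
Step 4: SEND seq=100 -> retransmit
Step 6: SEND seq=210 -> fresh

Answer: 4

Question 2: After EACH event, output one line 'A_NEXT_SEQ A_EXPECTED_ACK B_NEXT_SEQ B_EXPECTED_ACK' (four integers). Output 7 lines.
100 145 145 100
100 210 210 100
154 210 210 100
334 210 210 100
334 210 210 334
334 210 210 334
334 397 397 334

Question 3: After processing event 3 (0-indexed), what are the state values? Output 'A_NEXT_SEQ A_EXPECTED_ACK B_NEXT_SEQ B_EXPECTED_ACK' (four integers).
After event 0: A_seq=100 A_ack=145 B_seq=145 B_ack=100
After event 1: A_seq=100 A_ack=210 B_seq=210 B_ack=100
After event 2: A_seq=154 A_ack=210 B_seq=210 B_ack=100
After event 3: A_seq=334 A_ack=210 B_seq=210 B_ack=100

334 210 210 100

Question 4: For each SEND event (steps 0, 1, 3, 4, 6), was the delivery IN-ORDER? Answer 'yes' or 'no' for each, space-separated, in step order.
Step 0: SEND seq=0 -> in-order
Step 1: SEND seq=145 -> in-order
Step 3: SEND seq=154 -> out-of-order
Step 4: SEND seq=100 -> in-order
Step 6: SEND seq=210 -> in-order

Answer: yes yes no yes yes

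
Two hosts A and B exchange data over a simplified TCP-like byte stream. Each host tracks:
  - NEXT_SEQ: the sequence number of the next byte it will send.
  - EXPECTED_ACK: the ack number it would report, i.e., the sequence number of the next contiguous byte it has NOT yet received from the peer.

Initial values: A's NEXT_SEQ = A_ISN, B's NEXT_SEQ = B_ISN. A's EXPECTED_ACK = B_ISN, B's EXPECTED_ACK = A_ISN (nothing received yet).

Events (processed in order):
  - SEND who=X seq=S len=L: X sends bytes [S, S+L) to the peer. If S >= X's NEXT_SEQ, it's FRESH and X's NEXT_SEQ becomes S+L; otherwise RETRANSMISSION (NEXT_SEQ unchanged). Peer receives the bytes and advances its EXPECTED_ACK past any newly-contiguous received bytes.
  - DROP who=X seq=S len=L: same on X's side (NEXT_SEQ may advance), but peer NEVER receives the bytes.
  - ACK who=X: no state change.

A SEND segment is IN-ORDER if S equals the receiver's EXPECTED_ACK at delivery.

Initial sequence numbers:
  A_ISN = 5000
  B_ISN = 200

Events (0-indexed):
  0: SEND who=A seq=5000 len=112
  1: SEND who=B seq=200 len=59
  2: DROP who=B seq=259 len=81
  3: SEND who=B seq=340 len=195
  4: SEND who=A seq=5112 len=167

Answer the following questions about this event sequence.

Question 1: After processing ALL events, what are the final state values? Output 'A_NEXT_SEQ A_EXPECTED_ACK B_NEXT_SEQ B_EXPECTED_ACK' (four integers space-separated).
Answer: 5279 259 535 5279

Derivation:
After event 0: A_seq=5112 A_ack=200 B_seq=200 B_ack=5112
After event 1: A_seq=5112 A_ack=259 B_seq=259 B_ack=5112
After event 2: A_seq=5112 A_ack=259 B_seq=340 B_ack=5112
After event 3: A_seq=5112 A_ack=259 B_seq=535 B_ack=5112
After event 4: A_seq=5279 A_ack=259 B_seq=535 B_ack=5279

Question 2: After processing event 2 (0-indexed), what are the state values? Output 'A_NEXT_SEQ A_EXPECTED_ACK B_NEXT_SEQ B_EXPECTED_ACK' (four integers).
After event 0: A_seq=5112 A_ack=200 B_seq=200 B_ack=5112
After event 1: A_seq=5112 A_ack=259 B_seq=259 B_ack=5112
After event 2: A_seq=5112 A_ack=259 B_seq=340 B_ack=5112

5112 259 340 5112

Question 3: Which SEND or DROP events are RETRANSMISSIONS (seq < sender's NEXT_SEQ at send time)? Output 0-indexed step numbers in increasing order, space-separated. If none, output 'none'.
Step 0: SEND seq=5000 -> fresh
Step 1: SEND seq=200 -> fresh
Step 2: DROP seq=259 -> fresh
Step 3: SEND seq=340 -> fresh
Step 4: SEND seq=5112 -> fresh

Answer: none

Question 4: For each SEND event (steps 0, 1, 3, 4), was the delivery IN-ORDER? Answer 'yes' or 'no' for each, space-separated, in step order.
Answer: yes yes no yes

Derivation:
Step 0: SEND seq=5000 -> in-order
Step 1: SEND seq=200 -> in-order
Step 3: SEND seq=340 -> out-of-order
Step 4: SEND seq=5112 -> in-order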